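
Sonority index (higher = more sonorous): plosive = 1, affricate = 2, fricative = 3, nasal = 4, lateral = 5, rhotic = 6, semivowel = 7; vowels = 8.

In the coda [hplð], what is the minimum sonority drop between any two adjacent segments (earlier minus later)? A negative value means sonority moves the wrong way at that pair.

/h/ is a fricative (sonority 3).
/p/ is a plosive (sonority 1).
/l/ is a lateral (sonority 5).
/ð/ is a fricative (sonority 3).
/h/→/p/: change +2.
/p/→/l/: change -4.
/l/→/ð/: change +2.
Minimum = -4.

-4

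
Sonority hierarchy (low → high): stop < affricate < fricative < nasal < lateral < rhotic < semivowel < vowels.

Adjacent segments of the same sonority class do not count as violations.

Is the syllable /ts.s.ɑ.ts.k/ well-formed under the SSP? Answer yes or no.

Onset: /ts/ is an affricate (sonority 2), /s/ is a fricative (sonority 3); then the nucleus /ɑ/ (sonority 8).
Onset profile 2-3-8 — rises to the nucleus.
Coda: /ts/ is an affricate (sonority 2), /k/ is a stop (sonority 1).
Coda profile 8-2-1 — falls from the nucleus.

yes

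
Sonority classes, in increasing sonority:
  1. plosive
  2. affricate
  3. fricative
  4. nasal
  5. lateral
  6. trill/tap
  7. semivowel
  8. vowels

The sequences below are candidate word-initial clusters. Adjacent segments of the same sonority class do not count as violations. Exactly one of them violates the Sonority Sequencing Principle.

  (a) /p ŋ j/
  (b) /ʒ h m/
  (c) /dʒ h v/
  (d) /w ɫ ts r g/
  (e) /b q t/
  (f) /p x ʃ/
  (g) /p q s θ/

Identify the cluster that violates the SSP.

(a) sonority 1-4-7: well-formed.
(b) sonority 3-3-4: well-formed.
(c) sonority 2-3-3: well-formed.
(d) sonority 7-5-2-6-1: ill-formed.
(e) sonority 1-1-1: well-formed.
(f) sonority 1-3-3: well-formed.
(g) sonority 1-1-3-3: well-formed.

d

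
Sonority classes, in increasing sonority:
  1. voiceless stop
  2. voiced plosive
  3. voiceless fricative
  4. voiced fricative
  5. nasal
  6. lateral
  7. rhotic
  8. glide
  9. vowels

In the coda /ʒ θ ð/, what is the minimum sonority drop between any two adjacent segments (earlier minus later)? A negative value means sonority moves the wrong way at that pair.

/ʒ/ is a voiced fricative (sonority 4).
/θ/ is a voiceless fricative (sonority 3).
/ð/ is a voiced fricative (sonority 4).
/ʒ/→/θ/: change +1.
/θ/→/ð/: change -1.
Minimum = -1.

-1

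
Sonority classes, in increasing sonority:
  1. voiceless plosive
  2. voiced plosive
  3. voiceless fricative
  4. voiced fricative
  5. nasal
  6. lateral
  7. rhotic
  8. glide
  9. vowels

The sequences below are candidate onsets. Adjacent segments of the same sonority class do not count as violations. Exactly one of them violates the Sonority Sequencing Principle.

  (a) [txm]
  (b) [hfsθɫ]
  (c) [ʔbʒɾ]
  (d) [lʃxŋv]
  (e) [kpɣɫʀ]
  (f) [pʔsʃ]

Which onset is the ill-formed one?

d

(a) 1-3-5 → obeys
(b) 3-3-3-3-6 → obeys
(c) 1-2-4-7 → obeys
(d) 6-3-3-5-4 → violates
(e) 1-1-4-6-7 → obeys
(f) 1-1-3-3 → obeys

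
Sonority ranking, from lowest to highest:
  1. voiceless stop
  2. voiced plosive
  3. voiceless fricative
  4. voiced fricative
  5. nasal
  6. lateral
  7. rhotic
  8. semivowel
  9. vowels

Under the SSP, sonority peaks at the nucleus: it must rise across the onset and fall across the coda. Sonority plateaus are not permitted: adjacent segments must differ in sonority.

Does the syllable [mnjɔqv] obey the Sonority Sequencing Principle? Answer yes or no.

Onset: /m/ is a nasal (sonority 5), /n/ is a nasal (sonority 5), /j/ is a semivowel (sonority 8); then the nucleus /ɔ/ (sonority 9).
Onset profile 5-5-8-9 — does not strictly rise throughout.
Coda: /q/ is a voiceless stop (sonority 1), /v/ is a voiced fricative (sonority 4).
Coda profile 9-1-4 — does not strictly fall throughout.

no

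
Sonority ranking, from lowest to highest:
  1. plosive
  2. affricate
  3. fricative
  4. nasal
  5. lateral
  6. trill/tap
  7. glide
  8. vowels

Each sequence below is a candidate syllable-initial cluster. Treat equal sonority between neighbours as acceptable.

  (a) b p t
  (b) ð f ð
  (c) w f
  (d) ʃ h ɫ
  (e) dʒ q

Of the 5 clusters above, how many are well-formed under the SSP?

3

(a) b p t: profile 1-1-1 — obeys.
(b) ð f ð: profile 3-3-3 — obeys.
(c) w f: profile 7-3 — violates.
(d) ʃ h ɫ: profile 3-3-5 — obeys.
(e) dʒ q: profile 2-1 — violates.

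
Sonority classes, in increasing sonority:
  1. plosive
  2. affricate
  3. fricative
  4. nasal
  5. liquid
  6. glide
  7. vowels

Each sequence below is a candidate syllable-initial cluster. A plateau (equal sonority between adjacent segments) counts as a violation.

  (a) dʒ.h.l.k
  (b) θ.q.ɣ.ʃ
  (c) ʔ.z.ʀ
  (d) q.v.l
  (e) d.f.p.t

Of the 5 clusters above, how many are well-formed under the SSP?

(a) 2-3-5-1 → violates
(b) 3-1-3-3 → violates
(c) 1-3-5 → obeys
(d) 1-3-5 → obeys
(e) 1-3-1-1 → violates

2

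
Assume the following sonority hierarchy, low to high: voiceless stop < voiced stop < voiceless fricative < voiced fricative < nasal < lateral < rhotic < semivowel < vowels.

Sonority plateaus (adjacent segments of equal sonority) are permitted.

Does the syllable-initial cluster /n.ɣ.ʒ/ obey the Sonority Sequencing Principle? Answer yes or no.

no

/n/: nasal = 5.
/ɣ/: voiced fricative = 4.
/ʒ/: voiced fricative = 4.
The profile is 5-4-4. Between /n/ (5) and /ɣ/ (4) sonority does not rise, so the cluster violates the SSP.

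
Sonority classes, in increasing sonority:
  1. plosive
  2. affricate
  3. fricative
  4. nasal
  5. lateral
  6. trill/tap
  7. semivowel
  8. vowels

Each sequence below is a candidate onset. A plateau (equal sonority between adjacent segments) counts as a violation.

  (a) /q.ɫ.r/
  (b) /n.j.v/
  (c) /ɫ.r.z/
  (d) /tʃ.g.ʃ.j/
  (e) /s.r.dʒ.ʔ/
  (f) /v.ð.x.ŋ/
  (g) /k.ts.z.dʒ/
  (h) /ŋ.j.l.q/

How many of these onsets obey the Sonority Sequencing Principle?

1

(a) 1-5-6 → obeys
(b) 4-7-3 → violates
(c) 5-6-3 → violates
(d) 2-1-3-7 → violates
(e) 3-6-2-1 → violates
(f) 3-3-3-4 → violates
(g) 1-2-3-2 → violates
(h) 4-7-5-1 → violates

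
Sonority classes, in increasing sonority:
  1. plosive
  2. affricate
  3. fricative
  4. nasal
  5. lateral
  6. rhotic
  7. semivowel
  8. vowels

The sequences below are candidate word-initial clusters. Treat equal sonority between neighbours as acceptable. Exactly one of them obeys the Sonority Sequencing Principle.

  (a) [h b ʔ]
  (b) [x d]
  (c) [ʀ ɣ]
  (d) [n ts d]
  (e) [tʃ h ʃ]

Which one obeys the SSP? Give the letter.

e

(a) sonority 3-1-1: ill-formed.
(b) sonority 3-1: ill-formed.
(c) sonority 6-3: ill-formed.
(d) sonority 4-2-1: ill-formed.
(e) sonority 2-3-3: well-formed.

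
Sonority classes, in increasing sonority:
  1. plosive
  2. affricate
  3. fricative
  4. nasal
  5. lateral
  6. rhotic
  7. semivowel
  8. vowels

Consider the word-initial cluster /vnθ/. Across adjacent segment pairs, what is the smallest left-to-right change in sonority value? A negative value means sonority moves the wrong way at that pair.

/v/ is a fricative (sonority 3).
/n/ is a nasal (sonority 4).
/θ/ is a fricative (sonority 3).
/v/→/n/: change +1.
/n/→/θ/: change -1.
Minimum = -1.

-1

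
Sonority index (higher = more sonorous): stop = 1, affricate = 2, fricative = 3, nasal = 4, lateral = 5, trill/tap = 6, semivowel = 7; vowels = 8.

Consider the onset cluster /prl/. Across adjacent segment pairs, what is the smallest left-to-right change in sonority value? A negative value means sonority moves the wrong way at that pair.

-1

/p/ is a stop (sonority 1).
/r/ is a trill/tap (sonority 6).
/l/ is a lateral (sonority 5).
/p/→/r/: change +5.
/r/→/l/: change -1.
Minimum = -1.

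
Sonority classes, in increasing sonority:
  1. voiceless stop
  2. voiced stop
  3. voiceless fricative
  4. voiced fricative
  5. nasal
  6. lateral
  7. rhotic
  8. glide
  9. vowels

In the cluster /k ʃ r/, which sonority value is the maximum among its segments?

7

/k/: voiceless stop = 1.
/ʃ/: voiceless fricative = 3.
/r/: rhotic = 7.
The maximum is 7.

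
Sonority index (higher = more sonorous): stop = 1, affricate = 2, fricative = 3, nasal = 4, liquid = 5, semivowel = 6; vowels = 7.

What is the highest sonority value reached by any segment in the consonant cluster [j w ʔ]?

/j/: semivowel = 6.
/w/: semivowel = 6.
/ʔ/: stop = 1.
The maximum is 6.

6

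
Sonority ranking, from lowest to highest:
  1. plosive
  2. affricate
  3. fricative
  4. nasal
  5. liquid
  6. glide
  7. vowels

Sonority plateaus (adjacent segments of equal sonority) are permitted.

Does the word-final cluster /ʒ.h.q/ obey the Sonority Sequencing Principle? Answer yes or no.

/ʒ/: fricative = 3.
/h/: fricative = 3.
/q/: plosive = 1.
The profile 3-3-1 is non-increasing (plateaus allowed), so the word-final cluster satisfies the SSP.

yes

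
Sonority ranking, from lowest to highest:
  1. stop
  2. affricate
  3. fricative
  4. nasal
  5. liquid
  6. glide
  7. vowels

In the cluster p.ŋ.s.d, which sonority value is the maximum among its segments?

4

/p/: stop = 1.
/ŋ/: nasal = 4.
/s/: fricative = 3.
/d/: stop = 1.
The maximum is 4.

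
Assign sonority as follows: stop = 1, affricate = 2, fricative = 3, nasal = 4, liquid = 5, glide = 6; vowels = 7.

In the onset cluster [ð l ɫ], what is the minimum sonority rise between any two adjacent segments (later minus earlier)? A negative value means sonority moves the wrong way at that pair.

/ð/ — fricative, sonority 3.
/l/ — liquid, sonority 5.
/ɫ/ — liquid, sonority 5.
/ð/→/l/: change +2.
/l/→/ɫ/: change +0.
Minimum = 0.

0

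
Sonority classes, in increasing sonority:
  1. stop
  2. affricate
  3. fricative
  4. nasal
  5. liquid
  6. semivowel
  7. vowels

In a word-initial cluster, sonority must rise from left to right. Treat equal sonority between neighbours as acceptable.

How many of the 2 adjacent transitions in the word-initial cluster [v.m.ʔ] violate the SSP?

1

/v/ is a fricative (sonority 3).
/m/ is a nasal (sonority 4).
/ʔ/ is a stop (sonority 1).
/v/→/m/: 3→4 (rises) — ok.
/m/→/ʔ/: 4→1 (does not rise) — violation.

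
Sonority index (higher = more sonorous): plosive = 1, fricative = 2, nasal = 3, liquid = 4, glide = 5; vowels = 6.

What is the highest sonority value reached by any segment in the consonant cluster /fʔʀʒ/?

/f/ — fricative, sonority 2.
/ʔ/ — plosive, sonority 1.
/ʀ/ — liquid, sonority 4.
/ʒ/ — fricative, sonority 2.
The maximum is 4.

4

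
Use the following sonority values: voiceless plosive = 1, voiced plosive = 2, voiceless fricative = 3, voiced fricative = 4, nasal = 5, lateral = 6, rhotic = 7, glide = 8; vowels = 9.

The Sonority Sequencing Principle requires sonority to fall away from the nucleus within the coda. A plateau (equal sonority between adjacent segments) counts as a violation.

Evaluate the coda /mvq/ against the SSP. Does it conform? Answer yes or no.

yes

/m/ — nasal, sonority 5.
/v/ — voiced fricative, sonority 4.
/q/ — voiceless plosive, sonority 1.
The profile 5-4-1 strictly falls, so the coda satisfies the SSP.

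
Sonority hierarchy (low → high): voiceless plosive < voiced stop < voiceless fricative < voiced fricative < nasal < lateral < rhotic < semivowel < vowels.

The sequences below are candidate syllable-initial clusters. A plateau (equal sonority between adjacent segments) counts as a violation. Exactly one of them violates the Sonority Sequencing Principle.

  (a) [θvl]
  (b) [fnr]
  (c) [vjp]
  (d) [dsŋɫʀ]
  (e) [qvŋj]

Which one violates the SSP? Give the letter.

(a) sonority 3-4-6: well-formed.
(b) sonority 3-5-7: well-formed.
(c) sonority 4-8-1: ill-formed.
(d) sonority 2-3-5-6-7: well-formed.
(e) sonority 1-4-5-8: well-formed.

c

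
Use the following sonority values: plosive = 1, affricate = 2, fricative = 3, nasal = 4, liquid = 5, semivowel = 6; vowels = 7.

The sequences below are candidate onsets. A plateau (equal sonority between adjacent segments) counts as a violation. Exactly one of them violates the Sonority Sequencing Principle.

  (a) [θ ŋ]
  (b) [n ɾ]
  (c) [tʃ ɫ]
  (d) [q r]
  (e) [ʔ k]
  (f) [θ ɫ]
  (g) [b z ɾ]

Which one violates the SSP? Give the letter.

(a) 3-4 → obeys
(b) 4-5 → obeys
(c) 2-5 → obeys
(d) 1-5 → obeys
(e) 1-1 → violates
(f) 3-5 → obeys
(g) 1-3-5 → obeys

e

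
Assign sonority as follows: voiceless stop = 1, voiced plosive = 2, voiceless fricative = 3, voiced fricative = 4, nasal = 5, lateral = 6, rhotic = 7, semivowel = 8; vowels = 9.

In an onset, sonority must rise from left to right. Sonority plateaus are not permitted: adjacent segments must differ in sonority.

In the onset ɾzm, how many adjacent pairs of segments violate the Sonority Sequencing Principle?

/ɾ/ is a rhotic (sonority 7).
/z/ is a voiced fricative (sonority 4).
/m/ is a nasal (sonority 5).
/ɾ/→/z/: 7→4 (does not rise) — violation.
/z/→/m/: 4→5 (rises) — ok.

1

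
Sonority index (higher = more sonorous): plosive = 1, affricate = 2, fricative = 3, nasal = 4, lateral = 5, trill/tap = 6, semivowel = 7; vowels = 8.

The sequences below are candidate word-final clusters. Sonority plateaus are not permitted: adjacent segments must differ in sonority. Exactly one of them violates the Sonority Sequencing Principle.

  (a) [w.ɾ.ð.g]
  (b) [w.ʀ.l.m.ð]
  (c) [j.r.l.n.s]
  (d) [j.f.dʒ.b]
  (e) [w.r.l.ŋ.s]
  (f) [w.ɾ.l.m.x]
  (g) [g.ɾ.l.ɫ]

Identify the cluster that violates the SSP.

(a) sonority 7-6-3-1: well-formed.
(b) sonority 7-6-5-4-3: well-formed.
(c) sonority 7-6-5-4-3: well-formed.
(d) sonority 7-3-2-1: well-formed.
(e) sonority 7-6-5-4-3: well-formed.
(f) sonority 7-6-5-4-3: well-formed.
(g) sonority 1-6-5-5: ill-formed.

g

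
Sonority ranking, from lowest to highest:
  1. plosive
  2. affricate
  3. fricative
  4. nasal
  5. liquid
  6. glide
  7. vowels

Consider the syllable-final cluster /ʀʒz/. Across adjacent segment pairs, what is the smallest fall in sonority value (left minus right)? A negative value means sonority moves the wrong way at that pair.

/ʀ/ — liquid, sonority 5.
/ʒ/ — fricative, sonority 3.
/z/ — fricative, sonority 3.
/ʀ/→/ʒ/: change +2.
/ʒ/→/z/: change +0.
Minimum = 0.

0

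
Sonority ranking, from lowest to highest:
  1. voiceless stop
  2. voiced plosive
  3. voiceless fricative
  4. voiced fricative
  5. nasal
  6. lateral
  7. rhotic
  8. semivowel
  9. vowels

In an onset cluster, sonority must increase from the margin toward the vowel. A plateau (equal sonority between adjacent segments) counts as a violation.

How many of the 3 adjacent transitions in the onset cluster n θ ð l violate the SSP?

/n/ — nasal, sonority 5.
/θ/ — voiceless fricative, sonority 3.
/ð/ — voiced fricative, sonority 4.
/l/ — lateral, sonority 6.
/n/→/θ/: 5→3 (does not rise) — violation.
/θ/→/ð/: 3→4 (rises) — ok.
/ð/→/l/: 4→6 (rises) — ok.

1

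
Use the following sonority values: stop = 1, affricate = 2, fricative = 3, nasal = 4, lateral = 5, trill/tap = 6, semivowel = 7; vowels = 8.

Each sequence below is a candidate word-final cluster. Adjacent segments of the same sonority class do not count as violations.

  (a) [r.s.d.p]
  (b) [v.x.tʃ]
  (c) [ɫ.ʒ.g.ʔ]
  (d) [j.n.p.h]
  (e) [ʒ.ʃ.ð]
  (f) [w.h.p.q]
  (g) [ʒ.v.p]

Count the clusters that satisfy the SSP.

(a) sonority 6-3-1-1: well-formed.
(b) sonority 3-3-2: well-formed.
(c) sonority 5-3-1-1: well-formed.
(d) sonority 7-4-1-3: ill-formed.
(e) sonority 3-3-3: well-formed.
(f) sonority 7-3-1-1: well-formed.
(g) sonority 3-3-1: well-formed.

6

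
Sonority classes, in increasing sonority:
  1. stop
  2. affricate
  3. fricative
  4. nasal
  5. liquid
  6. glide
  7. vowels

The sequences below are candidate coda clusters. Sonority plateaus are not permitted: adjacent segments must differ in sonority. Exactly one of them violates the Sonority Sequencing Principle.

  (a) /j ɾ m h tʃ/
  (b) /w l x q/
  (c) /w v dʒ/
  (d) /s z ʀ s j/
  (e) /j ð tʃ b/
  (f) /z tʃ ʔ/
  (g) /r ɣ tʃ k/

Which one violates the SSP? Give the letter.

(a) sonority 6-5-4-3-2: well-formed.
(b) sonority 6-5-3-1: well-formed.
(c) sonority 6-3-2: well-formed.
(d) sonority 3-3-5-3-6: ill-formed.
(e) sonority 6-3-2-1: well-formed.
(f) sonority 3-2-1: well-formed.
(g) sonority 5-3-2-1: well-formed.

d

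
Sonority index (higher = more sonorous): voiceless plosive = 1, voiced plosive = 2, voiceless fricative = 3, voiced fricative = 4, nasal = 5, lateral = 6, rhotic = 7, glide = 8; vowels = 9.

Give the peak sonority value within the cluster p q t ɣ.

/p/: voiceless plosive = 1.
/q/: voiceless plosive = 1.
/t/: voiceless plosive = 1.
/ɣ/: voiced fricative = 4.
The maximum is 4.

4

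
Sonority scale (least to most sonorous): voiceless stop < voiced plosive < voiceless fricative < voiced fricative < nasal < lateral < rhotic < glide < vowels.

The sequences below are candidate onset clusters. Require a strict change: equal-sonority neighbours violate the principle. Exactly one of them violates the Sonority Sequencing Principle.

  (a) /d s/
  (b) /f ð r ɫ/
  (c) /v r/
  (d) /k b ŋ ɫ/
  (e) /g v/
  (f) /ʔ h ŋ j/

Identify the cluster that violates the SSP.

(a) 2-3 → obeys
(b) 3-4-7-6 → violates
(c) 4-7 → obeys
(d) 1-2-5-6 → obeys
(e) 2-4 → obeys
(f) 1-3-5-8 → obeys

b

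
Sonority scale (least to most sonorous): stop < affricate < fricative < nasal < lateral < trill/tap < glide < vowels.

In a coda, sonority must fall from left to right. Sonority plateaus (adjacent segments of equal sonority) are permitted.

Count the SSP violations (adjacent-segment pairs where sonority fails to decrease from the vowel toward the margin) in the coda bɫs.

1

/b/: stop = 1.
/ɫ/: lateral = 5.
/s/: fricative = 3.
/b/→/ɫ/: 1→5 (does not fall) — violation.
/ɫ/→/s/: 5→3 (falls) — ok.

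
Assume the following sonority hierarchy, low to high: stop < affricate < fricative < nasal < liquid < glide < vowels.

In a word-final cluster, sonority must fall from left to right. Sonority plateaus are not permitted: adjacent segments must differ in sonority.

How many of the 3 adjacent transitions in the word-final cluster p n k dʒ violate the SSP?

/p/ — stop, sonority 1.
/n/ — nasal, sonority 4.
/k/ — stop, sonority 1.
/dʒ/ — affricate, sonority 2.
/p/→/n/: 1→4 (does not fall) — violation.
/n/→/k/: 4→1 (falls) — ok.
/k/→/dʒ/: 1→2 (does not fall) — violation.

2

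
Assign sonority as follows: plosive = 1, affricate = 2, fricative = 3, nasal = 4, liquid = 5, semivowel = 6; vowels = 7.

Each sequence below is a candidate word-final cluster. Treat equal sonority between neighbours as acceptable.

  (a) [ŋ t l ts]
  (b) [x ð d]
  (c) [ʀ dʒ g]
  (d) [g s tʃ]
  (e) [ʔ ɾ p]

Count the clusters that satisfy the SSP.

(a) sonority 4-1-5-2: ill-formed.
(b) sonority 3-3-1: well-formed.
(c) sonority 5-2-1: well-formed.
(d) sonority 1-3-2: ill-formed.
(e) sonority 1-5-1: ill-formed.

2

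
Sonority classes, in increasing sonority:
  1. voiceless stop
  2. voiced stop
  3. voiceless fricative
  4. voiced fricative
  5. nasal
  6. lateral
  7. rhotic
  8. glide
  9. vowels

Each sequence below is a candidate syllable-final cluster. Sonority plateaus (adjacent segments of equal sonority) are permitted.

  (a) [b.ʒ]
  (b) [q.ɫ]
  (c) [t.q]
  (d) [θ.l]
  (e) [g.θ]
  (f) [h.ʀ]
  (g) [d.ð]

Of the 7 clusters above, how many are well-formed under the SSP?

1

(a) [b.ʒ]: profile 2-4 — violates.
(b) [q.ɫ]: profile 1-6 — violates.
(c) [t.q]: profile 1-1 — obeys.
(d) [θ.l]: profile 3-6 — violates.
(e) [g.θ]: profile 2-3 — violates.
(f) [h.ʀ]: profile 3-7 — violates.
(g) [d.ð]: profile 2-4 — violates.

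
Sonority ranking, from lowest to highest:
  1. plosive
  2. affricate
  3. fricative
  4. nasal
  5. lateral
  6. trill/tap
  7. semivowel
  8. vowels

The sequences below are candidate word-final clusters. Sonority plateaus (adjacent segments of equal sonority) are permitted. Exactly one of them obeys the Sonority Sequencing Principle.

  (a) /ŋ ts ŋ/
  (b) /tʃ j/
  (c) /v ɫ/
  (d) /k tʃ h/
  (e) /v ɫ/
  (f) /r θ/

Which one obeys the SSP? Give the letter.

(a) /ŋ ts ŋ/: profile 4-2-4 — violates.
(b) /tʃ j/: profile 2-7 — violates.
(c) /v ɫ/: profile 3-5 — violates.
(d) /k tʃ h/: profile 1-2-3 — violates.
(e) /v ɫ/: profile 3-5 — violates.
(f) /r θ/: profile 6-3 — obeys.

f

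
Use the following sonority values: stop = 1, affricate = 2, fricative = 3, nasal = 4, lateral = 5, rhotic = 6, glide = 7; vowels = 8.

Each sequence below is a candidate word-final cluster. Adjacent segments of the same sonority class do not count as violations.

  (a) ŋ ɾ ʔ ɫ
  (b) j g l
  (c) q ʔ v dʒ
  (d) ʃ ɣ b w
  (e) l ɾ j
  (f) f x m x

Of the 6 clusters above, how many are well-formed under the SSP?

(a) ŋ ɾ ʔ ɫ: profile 4-6-1-5 — violates.
(b) j g l: profile 7-1-5 — violates.
(c) q ʔ v dʒ: profile 1-1-3-2 — violates.
(d) ʃ ɣ b w: profile 3-3-1-7 — violates.
(e) l ɾ j: profile 5-6-7 — violates.
(f) f x m x: profile 3-3-4-3 — violates.

0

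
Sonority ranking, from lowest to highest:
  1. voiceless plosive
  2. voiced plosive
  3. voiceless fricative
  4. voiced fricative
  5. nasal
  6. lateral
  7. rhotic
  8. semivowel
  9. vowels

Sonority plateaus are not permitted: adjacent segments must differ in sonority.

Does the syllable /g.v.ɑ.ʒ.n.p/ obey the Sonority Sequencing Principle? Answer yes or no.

Onset: /g/ is a voiced plosive (sonority 2), /v/ is a voiced fricative (sonority 4); then the nucleus /ɑ/ (sonority 9).
Onset profile 2-4-9 — rises to the nucleus.
Coda: /ʒ/ is a voiced fricative (sonority 4), /n/ is a nasal (sonority 5), /p/ is a voiceless plosive (sonority 1).
Coda profile 9-4-5-1 — does not strictly fall throughout.

no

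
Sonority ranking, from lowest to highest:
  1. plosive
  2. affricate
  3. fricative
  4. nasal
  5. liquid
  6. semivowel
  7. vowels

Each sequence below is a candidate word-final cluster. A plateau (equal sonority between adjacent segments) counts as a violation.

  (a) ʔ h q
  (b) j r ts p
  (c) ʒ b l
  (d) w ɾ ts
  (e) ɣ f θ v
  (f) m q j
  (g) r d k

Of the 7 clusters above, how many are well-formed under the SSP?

(a) 1-3-1 → violates
(b) 6-5-2-1 → obeys
(c) 3-1-5 → violates
(d) 6-5-2 → obeys
(e) 3-3-3-3 → violates
(f) 4-1-6 → violates
(g) 5-1-1 → violates

2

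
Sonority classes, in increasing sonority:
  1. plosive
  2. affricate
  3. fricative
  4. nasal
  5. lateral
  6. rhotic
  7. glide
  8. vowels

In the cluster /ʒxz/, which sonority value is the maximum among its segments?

/ʒ/: fricative = 3.
/x/: fricative = 3.
/z/: fricative = 3.
The maximum is 3.

3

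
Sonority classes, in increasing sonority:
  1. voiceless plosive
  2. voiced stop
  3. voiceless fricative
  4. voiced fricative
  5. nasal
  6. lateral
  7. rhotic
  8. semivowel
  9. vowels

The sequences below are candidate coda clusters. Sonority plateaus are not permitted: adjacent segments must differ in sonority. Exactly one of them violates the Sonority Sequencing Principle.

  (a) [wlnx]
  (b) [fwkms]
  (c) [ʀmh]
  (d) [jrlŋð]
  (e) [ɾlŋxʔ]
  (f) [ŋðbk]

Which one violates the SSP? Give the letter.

(a) [wlnx]: profile 8-6-5-3 — obeys.
(b) [fwkms]: profile 3-8-1-5-3 — violates.
(c) [ʀmh]: profile 7-5-3 — obeys.
(d) [jrlŋð]: profile 8-7-6-5-4 — obeys.
(e) [ɾlŋxʔ]: profile 7-6-5-3-1 — obeys.
(f) [ŋðbk]: profile 5-4-2-1 — obeys.

b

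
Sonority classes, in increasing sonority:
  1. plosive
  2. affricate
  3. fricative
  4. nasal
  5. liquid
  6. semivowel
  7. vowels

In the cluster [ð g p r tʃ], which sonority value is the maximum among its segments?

/ð/ — fricative, sonority 3.
/g/ — plosive, sonority 1.
/p/ — plosive, sonority 1.
/r/ — liquid, sonority 5.
/tʃ/ — affricate, sonority 2.
The maximum is 5.

5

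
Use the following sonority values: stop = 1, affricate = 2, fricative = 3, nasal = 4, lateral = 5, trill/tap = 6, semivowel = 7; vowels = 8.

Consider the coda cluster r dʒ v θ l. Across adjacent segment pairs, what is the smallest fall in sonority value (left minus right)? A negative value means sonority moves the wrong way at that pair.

-2

/r/ is a trill/tap (sonority 6).
/dʒ/ is an affricate (sonority 2).
/v/ is a fricative (sonority 3).
/θ/ is a fricative (sonority 3).
/l/ is a lateral (sonority 5).
/r/→/dʒ/: change +4.
/dʒ/→/v/: change -1.
/v/→/θ/: change +0.
/θ/→/l/: change -2.
Minimum = -2.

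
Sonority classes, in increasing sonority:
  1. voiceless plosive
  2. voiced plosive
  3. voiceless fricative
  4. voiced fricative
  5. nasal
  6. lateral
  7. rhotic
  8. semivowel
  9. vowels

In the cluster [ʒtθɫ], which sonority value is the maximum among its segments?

/ʒ/: voiced fricative = 4.
/t/: voiceless plosive = 1.
/θ/: voiceless fricative = 3.
/ɫ/: lateral = 6.
The maximum is 6.

6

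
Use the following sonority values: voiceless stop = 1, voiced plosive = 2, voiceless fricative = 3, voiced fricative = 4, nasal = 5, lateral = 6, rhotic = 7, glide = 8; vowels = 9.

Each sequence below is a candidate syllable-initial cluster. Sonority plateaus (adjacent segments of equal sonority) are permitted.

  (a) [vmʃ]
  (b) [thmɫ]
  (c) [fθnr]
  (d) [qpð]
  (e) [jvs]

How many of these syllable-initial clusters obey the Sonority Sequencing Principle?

(a) sonority 4-5-3: ill-formed.
(b) sonority 1-3-5-6: well-formed.
(c) sonority 3-3-5-7: well-formed.
(d) sonority 1-1-4: well-formed.
(e) sonority 8-4-3: ill-formed.

3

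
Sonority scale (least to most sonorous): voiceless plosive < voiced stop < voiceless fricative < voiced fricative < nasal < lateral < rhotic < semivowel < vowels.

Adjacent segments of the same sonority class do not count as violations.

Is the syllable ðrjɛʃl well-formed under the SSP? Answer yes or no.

no

Onset: /ð/ is a voiced fricative (sonority 4), /r/ is a rhotic (sonority 7), /j/ is a semivowel (sonority 8); then the nucleus /ɛ/ (sonority 9).
Onset profile 4-7-8-9 — rises to the nucleus.
Coda: /ʃ/ is a voiceless fricative (sonority 3), /l/ is a lateral (sonority 6).
Coda profile 9-3-6 — does not fall throughout.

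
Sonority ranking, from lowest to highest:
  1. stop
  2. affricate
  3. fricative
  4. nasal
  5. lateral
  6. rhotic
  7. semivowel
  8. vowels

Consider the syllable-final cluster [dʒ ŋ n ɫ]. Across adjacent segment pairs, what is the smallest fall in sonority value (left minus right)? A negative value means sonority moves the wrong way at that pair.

-2

/dʒ/ — affricate, sonority 2.
/ŋ/ — nasal, sonority 4.
/n/ — nasal, sonority 4.
/ɫ/ — lateral, sonority 5.
/dʒ/→/ŋ/: change -2.
/ŋ/→/n/: change +0.
/n/→/ɫ/: change -1.
Minimum = -2.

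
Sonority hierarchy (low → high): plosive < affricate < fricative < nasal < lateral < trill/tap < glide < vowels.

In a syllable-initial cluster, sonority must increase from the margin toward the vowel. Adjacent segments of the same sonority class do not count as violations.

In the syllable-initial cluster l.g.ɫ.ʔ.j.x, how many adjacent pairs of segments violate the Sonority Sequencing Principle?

/l/ is a lateral (sonority 5).
/g/ is a plosive (sonority 1).
/ɫ/ is a lateral (sonority 5).
/ʔ/ is a plosive (sonority 1).
/j/ is a glide (sonority 7).
/x/ is a fricative (sonority 3).
/l/→/g/: 5→1 (does not rise) — violation.
/g/→/ɫ/: 1→5 (rises) — ok.
/ɫ/→/ʔ/: 5→1 (does not rise) — violation.
/ʔ/→/j/: 1→7 (rises) — ok.
/j/→/x/: 7→3 (does not rise) — violation.

3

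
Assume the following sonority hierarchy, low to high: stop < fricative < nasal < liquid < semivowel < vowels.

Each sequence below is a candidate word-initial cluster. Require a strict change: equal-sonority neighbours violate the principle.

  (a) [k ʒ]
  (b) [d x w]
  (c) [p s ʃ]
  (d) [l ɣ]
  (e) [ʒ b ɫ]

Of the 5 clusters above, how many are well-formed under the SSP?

2

(a) sonority 1-2: well-formed.
(b) sonority 1-2-5: well-formed.
(c) sonority 1-2-2: ill-formed.
(d) sonority 4-2: ill-formed.
(e) sonority 2-1-4: ill-formed.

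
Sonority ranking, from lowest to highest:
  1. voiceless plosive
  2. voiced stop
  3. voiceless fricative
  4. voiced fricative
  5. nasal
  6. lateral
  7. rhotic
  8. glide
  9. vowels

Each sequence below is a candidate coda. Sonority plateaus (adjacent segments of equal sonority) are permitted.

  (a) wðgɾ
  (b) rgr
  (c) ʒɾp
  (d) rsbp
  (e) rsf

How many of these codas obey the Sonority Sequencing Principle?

2

(a) sonority 8-4-2-7: ill-formed.
(b) sonority 7-2-7: ill-formed.
(c) sonority 4-7-1: ill-formed.
(d) sonority 7-3-2-1: well-formed.
(e) sonority 7-3-3: well-formed.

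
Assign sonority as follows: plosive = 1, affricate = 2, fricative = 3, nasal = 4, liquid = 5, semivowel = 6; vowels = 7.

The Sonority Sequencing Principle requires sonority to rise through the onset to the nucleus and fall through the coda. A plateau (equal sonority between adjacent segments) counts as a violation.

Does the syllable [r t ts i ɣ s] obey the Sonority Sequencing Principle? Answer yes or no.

Onset: /r/ is a liquid (sonority 5), /t/ is a plosive (sonority 1), /ts/ is an affricate (sonority 2); then the nucleus /i/ (sonority 7).
Onset profile 5-1-2-7 — does not strictly rise throughout.
Coda: /ɣ/ is a fricative (sonority 3), /s/ is a fricative (sonority 3).
Coda profile 7-3-3 — does not strictly fall throughout.

no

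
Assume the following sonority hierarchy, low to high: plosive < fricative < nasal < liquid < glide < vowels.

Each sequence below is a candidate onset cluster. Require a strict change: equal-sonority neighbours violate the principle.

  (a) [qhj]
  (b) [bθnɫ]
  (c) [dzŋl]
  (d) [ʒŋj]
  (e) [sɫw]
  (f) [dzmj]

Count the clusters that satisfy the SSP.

(a) sonority 1-2-5: well-formed.
(b) sonority 1-2-3-4: well-formed.
(c) sonority 1-2-3-4: well-formed.
(d) sonority 2-3-5: well-formed.
(e) sonority 2-4-5: well-formed.
(f) sonority 1-2-3-5: well-formed.

6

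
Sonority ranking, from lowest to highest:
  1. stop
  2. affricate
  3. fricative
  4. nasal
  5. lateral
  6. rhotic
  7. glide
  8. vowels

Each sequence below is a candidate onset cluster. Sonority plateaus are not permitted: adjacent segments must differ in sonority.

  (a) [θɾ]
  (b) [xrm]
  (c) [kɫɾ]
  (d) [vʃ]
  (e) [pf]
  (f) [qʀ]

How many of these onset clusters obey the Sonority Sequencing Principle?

(a) 3-6 → obeys
(b) 3-6-4 → violates
(c) 1-5-6 → obeys
(d) 3-3 → violates
(e) 1-3 → obeys
(f) 1-6 → obeys

4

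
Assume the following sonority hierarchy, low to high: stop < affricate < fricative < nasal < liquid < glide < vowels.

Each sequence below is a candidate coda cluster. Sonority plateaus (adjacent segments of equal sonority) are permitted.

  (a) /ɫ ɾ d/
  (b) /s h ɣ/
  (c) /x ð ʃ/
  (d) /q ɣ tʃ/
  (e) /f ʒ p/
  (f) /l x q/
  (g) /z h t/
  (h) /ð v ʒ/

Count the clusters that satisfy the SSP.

(a) /ɫ ɾ d/: profile 5-5-1 — obeys.
(b) /s h ɣ/: profile 3-3-3 — obeys.
(c) /x ð ʃ/: profile 3-3-3 — obeys.
(d) /q ɣ tʃ/: profile 1-3-2 — violates.
(e) /f ʒ p/: profile 3-3-1 — obeys.
(f) /l x q/: profile 5-3-1 — obeys.
(g) /z h t/: profile 3-3-1 — obeys.
(h) /ð v ʒ/: profile 3-3-3 — obeys.

7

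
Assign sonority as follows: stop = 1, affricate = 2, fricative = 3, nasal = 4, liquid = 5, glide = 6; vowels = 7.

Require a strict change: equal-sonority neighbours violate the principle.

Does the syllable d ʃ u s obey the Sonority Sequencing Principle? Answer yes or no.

Onset: /d/ is a stop (sonority 1), /ʃ/ is a fricative (sonority 3); then the nucleus /u/ (sonority 7).
Onset profile 1-3-7 — rises to the nucleus.
Coda: /s/ is a fricative (sonority 3).
Coda profile 7-3 — falls from the nucleus.

yes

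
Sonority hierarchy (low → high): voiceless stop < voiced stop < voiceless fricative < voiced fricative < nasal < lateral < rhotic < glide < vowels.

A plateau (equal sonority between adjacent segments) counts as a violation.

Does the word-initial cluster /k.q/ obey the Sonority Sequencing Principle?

no

/k/ — voiceless stop, sonority 1.
/q/ — voiceless stop, sonority 1.
The profile is 1-1. Between /k/ (1) and /q/ (1) sonority does not rise, so the cluster violates the SSP.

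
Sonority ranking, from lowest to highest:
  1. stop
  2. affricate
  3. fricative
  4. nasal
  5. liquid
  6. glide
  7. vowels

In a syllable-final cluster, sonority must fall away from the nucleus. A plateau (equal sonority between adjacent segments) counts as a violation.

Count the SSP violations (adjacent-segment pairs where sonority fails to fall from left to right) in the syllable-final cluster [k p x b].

2

/k/ is a stop (sonority 1).
/p/ is a stop (sonority 1).
/x/ is a fricative (sonority 3).
/b/ is a stop (sonority 1).
/k/→/p/: 1→1 (plateau) — violation.
/p/→/x/: 1→3 (does not fall) — violation.
/x/→/b/: 3→1 (falls) — ok.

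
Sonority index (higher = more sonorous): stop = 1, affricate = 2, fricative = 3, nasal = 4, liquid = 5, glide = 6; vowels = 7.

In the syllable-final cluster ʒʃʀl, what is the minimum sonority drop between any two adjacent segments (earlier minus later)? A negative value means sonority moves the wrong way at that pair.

-2

/ʒ/ is a fricative (sonority 3).
/ʃ/ is a fricative (sonority 3).
/ʀ/ is a liquid (sonority 5).
/l/ is a liquid (sonority 5).
/ʒ/→/ʃ/: change +0.
/ʃ/→/ʀ/: change -2.
/ʀ/→/l/: change +0.
Minimum = -2.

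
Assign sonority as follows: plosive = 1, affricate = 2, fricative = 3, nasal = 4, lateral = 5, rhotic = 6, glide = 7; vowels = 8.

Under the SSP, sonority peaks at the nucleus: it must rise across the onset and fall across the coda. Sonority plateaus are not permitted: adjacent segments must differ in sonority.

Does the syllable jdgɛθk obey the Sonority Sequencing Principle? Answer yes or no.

no

Onset: /j/ is a glide (sonority 7), /d/ is a plosive (sonority 1), /g/ is a plosive (sonority 1); then the nucleus /ɛ/ (sonority 8).
Onset profile 7-1-1-8 — does not strictly rise throughout.
Coda: /θ/ is a fricative (sonority 3), /k/ is a plosive (sonority 1).
Coda profile 8-3-1 — falls from the nucleus.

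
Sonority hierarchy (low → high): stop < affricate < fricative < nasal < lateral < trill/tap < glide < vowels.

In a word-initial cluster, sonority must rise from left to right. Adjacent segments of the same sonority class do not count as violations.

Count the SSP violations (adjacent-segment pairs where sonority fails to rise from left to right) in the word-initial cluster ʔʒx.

0

/ʔ/ — stop, sonority 1.
/ʒ/ — fricative, sonority 3.
/x/ — fricative, sonority 3.
/ʔ/→/ʒ/: 1→3 (rises) — ok.
/ʒ/→/x/: 3→3 (plateau, allowed) — ok.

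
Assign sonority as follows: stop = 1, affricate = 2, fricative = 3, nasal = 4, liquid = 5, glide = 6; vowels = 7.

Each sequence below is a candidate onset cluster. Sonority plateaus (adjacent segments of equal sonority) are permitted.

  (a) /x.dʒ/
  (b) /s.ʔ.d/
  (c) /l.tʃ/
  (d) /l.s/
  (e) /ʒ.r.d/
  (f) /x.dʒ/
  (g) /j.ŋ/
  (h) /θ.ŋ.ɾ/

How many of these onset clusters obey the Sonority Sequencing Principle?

(a) sonority 3-2: ill-formed.
(b) sonority 3-1-1: ill-formed.
(c) sonority 5-2: ill-formed.
(d) sonority 5-3: ill-formed.
(e) sonority 3-5-1: ill-formed.
(f) sonority 3-2: ill-formed.
(g) sonority 6-4: ill-formed.
(h) sonority 3-4-5: well-formed.

1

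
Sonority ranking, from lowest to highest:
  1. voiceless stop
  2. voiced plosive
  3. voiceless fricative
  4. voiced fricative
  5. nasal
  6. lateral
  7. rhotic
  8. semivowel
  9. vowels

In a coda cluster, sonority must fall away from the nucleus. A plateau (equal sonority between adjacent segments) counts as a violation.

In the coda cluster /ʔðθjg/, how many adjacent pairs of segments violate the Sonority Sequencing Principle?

/ʔ/ is a voiceless stop (sonority 1).
/ð/ is a voiced fricative (sonority 4).
/θ/ is a voiceless fricative (sonority 3).
/j/ is a semivowel (sonority 8).
/g/ is a voiced plosive (sonority 2).
/ʔ/→/ð/: 1→4 (does not fall) — violation.
/ð/→/θ/: 4→3 (falls) — ok.
/θ/→/j/: 3→8 (does not fall) — violation.
/j/→/g/: 8→2 (falls) — ok.

2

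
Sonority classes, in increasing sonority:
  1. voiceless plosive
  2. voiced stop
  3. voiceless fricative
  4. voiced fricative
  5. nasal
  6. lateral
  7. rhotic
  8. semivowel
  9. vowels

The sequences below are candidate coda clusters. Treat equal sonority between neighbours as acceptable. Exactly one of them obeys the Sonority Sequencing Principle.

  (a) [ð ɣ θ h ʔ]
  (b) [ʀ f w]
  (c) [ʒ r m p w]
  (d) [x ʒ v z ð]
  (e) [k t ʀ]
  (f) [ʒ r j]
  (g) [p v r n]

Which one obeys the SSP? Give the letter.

a

(a) sonority 4-4-3-3-1: well-formed.
(b) sonority 7-3-8: ill-formed.
(c) sonority 4-7-5-1-8: ill-formed.
(d) sonority 3-4-4-4-4: ill-formed.
(e) sonority 1-1-7: ill-formed.
(f) sonority 4-7-8: ill-formed.
(g) sonority 1-4-7-5: ill-formed.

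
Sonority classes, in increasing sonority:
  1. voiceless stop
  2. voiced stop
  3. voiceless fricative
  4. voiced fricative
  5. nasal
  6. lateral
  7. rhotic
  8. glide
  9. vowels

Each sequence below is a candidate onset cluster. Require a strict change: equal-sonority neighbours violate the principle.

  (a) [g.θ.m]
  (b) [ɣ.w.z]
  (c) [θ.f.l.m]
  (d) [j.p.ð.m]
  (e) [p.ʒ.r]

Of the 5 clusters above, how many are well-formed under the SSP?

2

(a) [g.θ.m]: profile 2-3-5 — obeys.
(b) [ɣ.w.z]: profile 4-8-4 — violates.
(c) [θ.f.l.m]: profile 3-3-6-5 — violates.
(d) [j.p.ð.m]: profile 8-1-4-5 — violates.
(e) [p.ʒ.r]: profile 1-4-7 — obeys.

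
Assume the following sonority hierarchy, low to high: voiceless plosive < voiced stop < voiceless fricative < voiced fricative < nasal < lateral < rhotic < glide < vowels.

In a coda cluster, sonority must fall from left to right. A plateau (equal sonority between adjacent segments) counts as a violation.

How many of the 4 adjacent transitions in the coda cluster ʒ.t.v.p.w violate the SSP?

2

/ʒ/ is a voiced fricative (sonority 4).
/t/ is a voiceless plosive (sonority 1).
/v/ is a voiced fricative (sonority 4).
/p/ is a voiceless plosive (sonority 1).
/w/ is a glide (sonority 8).
/ʒ/→/t/: 4→1 (falls) — ok.
/t/→/v/: 1→4 (does not fall) — violation.
/v/→/p/: 4→1 (falls) — ok.
/p/→/w/: 1→8 (does not fall) — violation.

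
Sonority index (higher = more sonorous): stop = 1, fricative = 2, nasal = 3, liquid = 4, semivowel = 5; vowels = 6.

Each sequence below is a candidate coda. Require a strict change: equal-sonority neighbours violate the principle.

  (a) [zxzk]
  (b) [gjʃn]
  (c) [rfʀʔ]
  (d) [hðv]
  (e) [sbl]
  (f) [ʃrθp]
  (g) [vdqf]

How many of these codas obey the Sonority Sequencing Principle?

0

(a) [zxzk]: profile 2-2-2-1 — violates.
(b) [gjʃn]: profile 1-5-2-3 — violates.
(c) [rfʀʔ]: profile 4-2-4-1 — violates.
(d) [hðv]: profile 2-2-2 — violates.
(e) [sbl]: profile 2-1-4 — violates.
(f) [ʃrθp]: profile 2-4-2-1 — violates.
(g) [vdqf]: profile 2-1-1-2 — violates.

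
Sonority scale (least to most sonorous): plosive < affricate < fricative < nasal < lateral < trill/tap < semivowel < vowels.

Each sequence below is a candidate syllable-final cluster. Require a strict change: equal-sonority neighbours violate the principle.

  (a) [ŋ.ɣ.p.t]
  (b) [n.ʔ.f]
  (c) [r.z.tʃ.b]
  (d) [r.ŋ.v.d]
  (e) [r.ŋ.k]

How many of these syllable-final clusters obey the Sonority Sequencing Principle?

(a) [ŋ.ɣ.p.t]: profile 4-3-1-1 — violates.
(b) [n.ʔ.f]: profile 4-1-3 — violates.
(c) [r.z.tʃ.b]: profile 6-3-2-1 — obeys.
(d) [r.ŋ.v.d]: profile 6-4-3-1 — obeys.
(e) [r.ŋ.k]: profile 6-4-1 — obeys.

3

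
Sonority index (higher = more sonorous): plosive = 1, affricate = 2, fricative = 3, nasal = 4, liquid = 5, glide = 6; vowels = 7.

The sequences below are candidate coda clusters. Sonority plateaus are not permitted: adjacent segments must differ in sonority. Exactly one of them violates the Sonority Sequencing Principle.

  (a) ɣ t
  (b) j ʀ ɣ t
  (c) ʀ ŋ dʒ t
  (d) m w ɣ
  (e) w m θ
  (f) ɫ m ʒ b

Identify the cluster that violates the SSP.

d

(a) sonority 3-1: well-formed.
(b) sonority 6-5-3-1: well-formed.
(c) sonority 5-4-2-1: well-formed.
(d) sonority 4-6-3: ill-formed.
(e) sonority 6-4-3: well-formed.
(f) sonority 5-4-3-1: well-formed.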